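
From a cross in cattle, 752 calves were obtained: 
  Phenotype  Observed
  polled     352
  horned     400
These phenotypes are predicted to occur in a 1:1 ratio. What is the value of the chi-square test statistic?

3.064

Under the 1:1 hypothesis (Σ ratio = 2, N = 752):
  polled: 752 × 1/2 = 376
  horned: 752 × 1/2 = 376
χ² = Σ (O − E)² / E
  polled: (352 − 376)² / 376 = 1.5319
  horned: (400 − 376)² / 376 = 1.5319
χ² = 1.5319 + 1.5319 = 3.0638 ≈ 3.064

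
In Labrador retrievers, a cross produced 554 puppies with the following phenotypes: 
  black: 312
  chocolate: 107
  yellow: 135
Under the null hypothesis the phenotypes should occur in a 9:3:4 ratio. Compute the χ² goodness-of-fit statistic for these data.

Total ratio parts = 16. Expected numbers out of 554:
  black: 554 × 9/16 = 311.625
  chocolate: 554 × 3/16 = 103.875
  yellow: 554 × 4/16 = 138.5
χ² = Σ (O − E)² / E
  black: (312 − 311.625)² / 311.625 = 0.0005
  chocolate: (107 − 103.875)² / 103.875 = 0.0940
  yellow: (135 − 138.5)² / 138.5 = 0.0884
χ² = 0.0005 + 0.0940 + 0.0884 = 0.1829 ≈ 0.183

0.183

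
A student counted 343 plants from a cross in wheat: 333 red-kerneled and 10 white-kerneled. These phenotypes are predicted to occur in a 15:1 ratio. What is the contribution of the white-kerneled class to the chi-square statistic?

6.102

Under the 15:1 hypothesis (Σ ratio = 16, N = 343):
  red-kerneled: 343 × 15/16 = 321.5625
  white-kerneled: 343 × 1/16 = 21.4375
Contribution of white-kerneled: (10 − 21.4375)² / 21.4375 = 6.1022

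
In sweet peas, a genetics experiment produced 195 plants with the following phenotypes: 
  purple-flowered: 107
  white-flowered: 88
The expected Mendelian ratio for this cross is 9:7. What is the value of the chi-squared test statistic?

0.151

The 9:7 ratio has 16 parts, so with N = 195 the expected counts are:
  purple-flowered: 195 × 9/16 = 109.6875
  white-flowered: 195 × 7/16 = 85.3125
χ² = Σ (O − E)² / E
  purple-flowered: (107 − 109.6875)² / 109.6875 = 0.0658
  white-flowered: (88 − 85.3125)² / 85.3125 = 0.0847
χ² = 0.0658 + 0.0847 = 0.1505 ≈ 0.151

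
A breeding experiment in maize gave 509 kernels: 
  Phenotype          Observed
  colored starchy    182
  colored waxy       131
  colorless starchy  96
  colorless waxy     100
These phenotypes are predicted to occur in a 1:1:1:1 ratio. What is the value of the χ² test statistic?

Total ratio parts = 4. Expected numbers out of 509:
  colored starchy: 509 × 1/4 = 127.25
  colored waxy: 509 × 1/4 = 127.25
  colorless starchy: 509 × 1/4 = 127.25
  colorless waxy: 509 × 1/4 = 127.25
χ² = Σ (O − E)² / E
  colored starchy: (182 − 127.25)² / 127.25 = 23.5565
  colored waxy: (131 − 127.25)² / 127.25 = 0.1105
  colorless starchy: (96 − 127.25)² / 127.25 = 7.6744
  colorless waxy: (100 − 127.25)² / 127.25 = 5.8355
χ² = 23.5565 + 0.1105 + 7.6744 + 5.8355 = 37.1769 ≈ 37.177

37.177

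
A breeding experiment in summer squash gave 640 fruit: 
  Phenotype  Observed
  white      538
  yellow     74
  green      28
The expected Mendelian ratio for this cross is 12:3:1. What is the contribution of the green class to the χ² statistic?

3.600

The 12:3:1 ratio has 16 parts, so with N = 640 the expected counts are:
  white: 640 × 12/16 = 480
  yellow: 640 × 3/16 = 120
  green: 640 × 1/16 = 40
Contribution of green: (28 − 40)² / 40 = 3.6000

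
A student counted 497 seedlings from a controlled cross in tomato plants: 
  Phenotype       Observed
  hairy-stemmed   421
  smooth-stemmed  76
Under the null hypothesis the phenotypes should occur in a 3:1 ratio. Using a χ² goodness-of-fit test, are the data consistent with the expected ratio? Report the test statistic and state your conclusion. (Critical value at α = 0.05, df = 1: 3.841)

Total ratio parts = 4. Expected numbers out of 497:
  hairy-stemmed: 497 × 3/4 = 372.75
  smooth-stemmed: 497 × 1/4 = 124.25
χ² = Σ (O − E)² / E
  hairy-stemmed: (421 − 372.75)² / 372.75 = 6.2456
  smooth-stemmed: (76 − 124.25)² / 124.25 = 18.7369
χ² = 6.2456 + 18.7369 = 24.9825 ≈ 24.983
Degrees of freedom = 2 − 1 = 1; critical value at α = 0.05 is 3.841.
Since 24.983 > 3.841, we reject the null hypothesis — the data do not fit the 3:1 ratio.

24.983; not consistent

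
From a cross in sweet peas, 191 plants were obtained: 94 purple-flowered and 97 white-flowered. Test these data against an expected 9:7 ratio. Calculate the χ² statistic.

3.842

Total ratio parts = 16. Expected numbers out of 191:
  purple-flowered: 191 × 9/16 = 107.4375
  white-flowered: 191 × 7/16 = 83.5625
χ² = Σ (O − E)² / E
  purple-flowered: (94 − 107.4375)² / 107.4375 = 1.6807
  white-flowered: (97 − 83.5625)² / 83.5625 = 2.1609
χ² = 1.6807 + 2.1609 = 3.8416 ≈ 3.842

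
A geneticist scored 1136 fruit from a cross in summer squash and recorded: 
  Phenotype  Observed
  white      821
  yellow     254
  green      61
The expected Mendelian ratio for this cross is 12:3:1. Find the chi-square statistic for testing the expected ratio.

The 12:3:1 ratio has 16 parts, so with N = 1136 the expected counts are:
  white: 1136 × 12/16 = 852
  yellow: 1136 × 3/16 = 213
  green: 1136 × 1/16 = 71
χ² = Σ (O − E)² / E
  white: (821 − 852)² / 852 = 1.1279
  yellow: (254 − 213)² / 213 = 7.8920
  green: (61 − 71)² / 71 = 1.4085
χ² = 1.1279 + 7.8920 + 1.4085 = 10.4284 ≈ 10.428

10.428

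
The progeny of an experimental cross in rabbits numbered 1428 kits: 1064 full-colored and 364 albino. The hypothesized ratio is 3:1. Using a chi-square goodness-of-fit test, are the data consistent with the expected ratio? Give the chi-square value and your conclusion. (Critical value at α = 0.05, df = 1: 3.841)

Total ratio parts = 4. Expected numbers out of 1428:
  full-colored: 1428 × 3/4 = 1071
  albino: 1428 × 1/4 = 357
χ² = Σ (O − E)² / E
  full-colored: (1064 − 1071)² / 1071 = 0.0458
  albino: (364 − 357)² / 357 = 0.1373
χ² = 0.0458 + 0.1373 = 0.1831 ≈ 0.183
Degrees of freedom = 2 − 1 = 1; critical value at α = 0.05 is 3.841.
Since 0.183 < 3.841, we fail to reject the null hypothesis — the data are consistent with the 3:1 ratio.

0.183; consistent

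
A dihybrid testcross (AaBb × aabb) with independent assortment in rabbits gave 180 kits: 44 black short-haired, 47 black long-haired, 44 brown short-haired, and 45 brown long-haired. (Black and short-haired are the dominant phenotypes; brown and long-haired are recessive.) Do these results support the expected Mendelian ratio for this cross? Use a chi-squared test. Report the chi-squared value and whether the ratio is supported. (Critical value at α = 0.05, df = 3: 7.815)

0.133; consistent

A dihybrid testcross with independent assortment gives a 1:1:1:1 ratio.
The 1:1:1:1 ratio has 4 parts, so with N = 180 the expected counts are:
  black short-haired: 180 × 1/4 = 45
  black long-haired: 180 × 1/4 = 45
  brown short-haired: 180 × 1/4 = 45
  brown long-haired: 180 × 1/4 = 45
χ² = Σ (O − E)² / E
  black short-haired: (44 − 45)² / 45 = 0.0222
  black long-haired: (47 − 45)² / 45 = 0.0889
  brown short-haired: (44 − 45)² / 45 = 0.0222
  brown long-haired: (45 − 45)² / 45 = 0.0000
χ² = 0.0222 + 0.0889 + 0.0222 + 0.0000 = 0.1333 ≈ 0.133
Degrees of freedom = 4 − 1 = 3; critical value at α = 0.05 is 7.815.
Since 0.133 < 7.815, we fail to reject the null hypothesis — the data are consistent with the 1:1:1:1 ratio.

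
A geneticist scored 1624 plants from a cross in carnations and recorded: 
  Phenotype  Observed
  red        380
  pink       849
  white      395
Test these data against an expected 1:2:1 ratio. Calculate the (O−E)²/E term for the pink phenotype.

Total ratio parts = 4. Expected numbers out of 1624:
  red: 1624 × 1/4 = 406
  pink: 1624 × 2/4 = 812
  white: 1624 × 1/4 = 406
Contribution of pink: (849 − 812)² / 812 = 1.6860

1.686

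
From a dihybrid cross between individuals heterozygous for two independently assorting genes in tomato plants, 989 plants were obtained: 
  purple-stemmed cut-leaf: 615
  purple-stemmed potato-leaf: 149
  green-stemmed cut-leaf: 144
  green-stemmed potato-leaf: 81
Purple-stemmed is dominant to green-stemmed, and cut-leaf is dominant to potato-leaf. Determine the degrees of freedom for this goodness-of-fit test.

3

A dihybrid F₂ with independent assortment and complete dominance at both loci gives a 9:3:3:1 phenotypic ratio.
A goodness-of-fit test with 4 phenotype classes has df = 4 − 1 = 3.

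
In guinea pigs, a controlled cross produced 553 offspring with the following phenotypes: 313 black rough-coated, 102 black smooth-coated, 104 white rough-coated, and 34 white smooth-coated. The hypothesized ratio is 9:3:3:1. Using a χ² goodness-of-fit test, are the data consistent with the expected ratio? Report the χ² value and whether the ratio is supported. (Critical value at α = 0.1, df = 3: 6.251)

Under the 9:3:3:1 hypothesis (Σ ratio = 16, N = 553):
  black rough-coated: 553 × 9/16 = 311.0625
  black smooth-coated: 553 × 3/16 = 103.6875
  white rough-coated: 553 × 3/16 = 103.6875
  white smooth-coated: 553 × 1/16 = 34.5625
χ² = Σ (O − E)² / E
  black rough-coated: (313 − 311.0625)² / 311.0625 = 0.0121
  black smooth-coated: (102 − 103.6875)² / 103.6875 = 0.0275
  white rough-coated: (104 − 103.6875)² / 103.6875 = 0.0009
  white smooth-coated: (34 − 34.5625)² / 34.5625 = 0.0092
χ² = 0.0121 + 0.0275 + 0.0009 + 0.0092 = 0.0497 ≈ 0.050
Degrees of freedom = 4 − 1 = 3; critical value at α = 0.1 is 6.251.
Since 0.050 < 6.251, we fail to reject the null hypothesis — the data are consistent with the 9:3:3:1 ratio.

0.050; consistent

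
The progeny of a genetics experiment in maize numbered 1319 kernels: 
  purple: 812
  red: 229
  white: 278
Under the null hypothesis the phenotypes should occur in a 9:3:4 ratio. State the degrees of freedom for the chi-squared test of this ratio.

A goodness-of-fit test with 3 phenotype classes has df = 3 − 1 = 2.

2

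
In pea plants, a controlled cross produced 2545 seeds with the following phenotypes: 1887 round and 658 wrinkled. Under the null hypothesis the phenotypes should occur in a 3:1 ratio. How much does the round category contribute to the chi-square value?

Under the 3:1 hypothesis (Σ ratio = 4, N = 2545):
  round: 2545 × 3/4 = 1908.75
  wrinkled: 2545 × 1/4 = 636.25
Contribution of round: (1887 − 1908.75)² / 1908.75 = 0.2478

0.248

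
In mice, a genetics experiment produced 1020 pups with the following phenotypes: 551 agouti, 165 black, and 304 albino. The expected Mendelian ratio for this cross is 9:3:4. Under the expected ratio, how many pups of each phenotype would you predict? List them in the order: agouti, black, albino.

Total ratio parts = 16. Expected numbers out of 1020:
  agouti: 1020 × 9/16 = 573.75
  black: 1020 × 3/16 = 191.25
  albino: 1020 × 4/16 = 255

573.75, 191.25, 255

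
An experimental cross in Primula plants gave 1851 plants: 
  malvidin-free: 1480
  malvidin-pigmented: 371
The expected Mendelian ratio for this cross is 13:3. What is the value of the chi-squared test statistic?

2.032

Under the 13:3 hypothesis (Σ ratio = 16, N = 1851):
  malvidin-free: 1851 × 13/16 = 1503.9375
  malvidin-pigmented: 1851 × 3/16 = 347.0625
χ² = Σ (O − E)² / E
  malvidin-free: (1480 − 1503.9375)² / 1503.9375 = 0.3810
  malvidin-pigmented: (371 − 347.0625)² / 347.0625 = 1.6510
χ² = 0.3810 + 1.6510 = 2.032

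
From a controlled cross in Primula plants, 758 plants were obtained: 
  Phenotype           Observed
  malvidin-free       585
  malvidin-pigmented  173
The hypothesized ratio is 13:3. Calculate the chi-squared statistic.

The 13:3 ratio has 16 parts, so with N = 758 the expected counts are:
  malvidin-free: 758 × 13/16 = 615.875
  malvidin-pigmented: 758 × 3/16 = 142.125
χ² = Σ (O − E)² / E
  malvidin-free: (585 − 615.875)² / 615.875 = 1.5478
  malvidin-pigmented: (173 − 142.125)² / 142.125 = 6.7072
χ² = 1.5478 + 6.7072 = 8.255

8.255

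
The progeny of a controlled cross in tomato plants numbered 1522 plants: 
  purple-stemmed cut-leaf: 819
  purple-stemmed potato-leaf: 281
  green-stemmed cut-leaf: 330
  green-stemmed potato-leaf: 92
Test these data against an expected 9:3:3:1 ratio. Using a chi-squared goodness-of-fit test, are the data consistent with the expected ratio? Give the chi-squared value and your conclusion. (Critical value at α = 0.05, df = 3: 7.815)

8.758; not consistent

Under the 9:3:3:1 hypothesis (Σ ratio = 16, N = 1522):
  purple-stemmed cut-leaf: 1522 × 9/16 = 856.125
  purple-stemmed potato-leaf: 1522 × 3/16 = 285.375
  green-stemmed cut-leaf: 1522 × 3/16 = 285.375
  green-stemmed potato-leaf: 1522 × 1/16 = 95.125
χ² = Σ (O − E)² / E
  purple-stemmed cut-leaf: (819 − 856.125)² / 856.125 = 1.6099
  purple-stemmed potato-leaf: (281 − 285.375)² / 285.375 = 0.0671
  green-stemmed cut-leaf: (330 − 285.375)² / 285.375 = 6.9782
  green-stemmed potato-leaf: (92 − 95.125)² / 95.125 = 0.1027
χ² = 1.6099 + 0.0671 + 6.9782 + 0.1027 = 8.7579 ≈ 8.758
Degrees of freedom = 4 − 1 = 3; critical value at α = 0.05 is 7.815.
Since 8.758 > 7.815, we reject the null hypothesis — the data do not fit the 9:3:3:1 ratio.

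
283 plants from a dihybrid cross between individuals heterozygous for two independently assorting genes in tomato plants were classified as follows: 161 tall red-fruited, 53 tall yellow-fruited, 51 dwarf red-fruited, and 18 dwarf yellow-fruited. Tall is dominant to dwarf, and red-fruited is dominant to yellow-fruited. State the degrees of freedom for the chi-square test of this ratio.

A dihybrid F₂ with independent assortment and complete dominance at both loci gives a 9:3:3:1 phenotypic ratio.
A goodness-of-fit test with 4 phenotype classes has df = 4 − 1 = 3.

3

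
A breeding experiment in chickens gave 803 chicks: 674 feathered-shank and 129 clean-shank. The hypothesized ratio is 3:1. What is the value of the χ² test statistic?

Under the 3:1 hypothesis (Σ ratio = 4, N = 803):
  feathered-shank: 803 × 3/4 = 602.25
  clean-shank: 803 × 1/4 = 200.75
χ² = Σ (O − E)² / E
  feathered-shank: (674 − 602.25)² / 602.25 = 8.5480
  clean-shank: (129 − 200.75)² / 200.75 = 25.6441
χ² = 8.5480 + 25.6441 = 34.1921 ≈ 34.192

34.192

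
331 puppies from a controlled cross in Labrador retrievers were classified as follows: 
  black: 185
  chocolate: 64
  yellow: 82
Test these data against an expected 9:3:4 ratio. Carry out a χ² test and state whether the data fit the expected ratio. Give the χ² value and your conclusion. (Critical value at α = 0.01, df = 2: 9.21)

0.075; consistent

Under the 9:3:4 hypothesis (Σ ratio = 16, N = 331):
  black: 331 × 9/16 = 186.1875
  chocolate: 331 × 3/16 = 62.0625
  yellow: 331 × 4/16 = 82.75
χ² = Σ (O − E)² / E
  black: (185 − 186.1875)² / 186.1875 = 0.0076
  chocolate: (64 − 62.0625)² / 62.0625 = 0.0605
  yellow: (82 − 82.75)² / 82.75 = 0.0068
χ² = 0.0076 + 0.0605 + 0.0068 = 0.0749 ≈ 0.075
Degrees of freedom = 3 − 1 = 2; critical value at α = 0.01 is 9.21.
Since 0.075 < 9.21, we fail to reject the null hypothesis — the data are consistent with the 9:3:4 ratio.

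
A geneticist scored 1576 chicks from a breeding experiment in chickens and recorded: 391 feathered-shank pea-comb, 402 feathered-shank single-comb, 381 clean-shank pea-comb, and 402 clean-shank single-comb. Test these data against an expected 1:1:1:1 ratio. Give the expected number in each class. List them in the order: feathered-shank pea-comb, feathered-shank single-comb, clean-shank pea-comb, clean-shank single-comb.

394, 394, 394, 394

Under the 1:1:1:1 hypothesis (Σ ratio = 4, N = 1576):
  feathered-shank pea-comb: 1576 × 1/4 = 394
  feathered-shank single-comb: 1576 × 1/4 = 394
  clean-shank pea-comb: 1576 × 1/4 = 394
  clean-shank single-comb: 1576 × 1/4 = 394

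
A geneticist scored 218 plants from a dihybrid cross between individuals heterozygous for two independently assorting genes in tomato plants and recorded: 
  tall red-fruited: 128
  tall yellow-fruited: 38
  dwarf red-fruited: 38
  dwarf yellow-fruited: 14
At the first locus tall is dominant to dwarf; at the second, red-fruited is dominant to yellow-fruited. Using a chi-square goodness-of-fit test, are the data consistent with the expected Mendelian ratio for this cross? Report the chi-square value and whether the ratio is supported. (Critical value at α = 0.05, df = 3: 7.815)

0.650; consistent

A dihybrid F₂ with independent assortment and complete dominance at both loci gives a 9:3:3:1 phenotypic ratio.
Expected counts for N = 218 under a 9:3:3:1 ratio (total parts = 16):
  tall red-fruited: 218 × 9/16 = 122.625
  tall yellow-fruited: 218 × 3/16 = 40.875
  dwarf red-fruited: 218 × 3/16 = 40.875
  dwarf yellow-fruited: 218 × 1/16 = 13.625
χ² = Σ (O − E)² / E
  tall red-fruited: (128 − 122.625)² / 122.625 = 0.2356
  tall yellow-fruited: (38 − 40.875)² / 40.875 = 0.2022
  dwarf red-fruited: (38 − 40.875)² / 40.875 = 0.2022
  dwarf yellow-fruited: (14 − 13.625)² / 13.625 = 0.0103
χ² = 0.2356 + 0.2022 + 0.2022 + 0.0103 = 0.6503 ≈ 0.650
Degrees of freedom = 4 − 1 = 3; critical value at α = 0.05 is 7.815.
Since 0.650 < 7.815, we fail to reject the null hypothesis — the data are consistent with the 9:3:3:1 ratio.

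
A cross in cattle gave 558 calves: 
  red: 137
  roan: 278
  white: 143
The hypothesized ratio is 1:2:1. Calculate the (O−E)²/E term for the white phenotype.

0.088

Under the 1:2:1 hypothesis (Σ ratio = 4, N = 558):
  red: 558 × 1/4 = 139.5
  roan: 558 × 2/4 = 279
  white: 558 × 1/4 = 139.5
Contribution of white: (143 − 139.5)² / 139.5 = 0.0878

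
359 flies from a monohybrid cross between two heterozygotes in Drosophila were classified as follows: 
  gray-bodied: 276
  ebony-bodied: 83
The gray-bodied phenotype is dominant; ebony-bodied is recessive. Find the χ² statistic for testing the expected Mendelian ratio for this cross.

For a monohybrid cross between heterozygotes with complete dominance, the expected phenotypic ratio is 3:1.
Under the 3:1 hypothesis (Σ ratio = 4, N = 359):
  gray-bodied: 359 × 3/4 = 269.25
  ebony-bodied: 359 × 1/4 = 89.75
χ² = Σ (O − E)² / E
  gray-bodied: (276 − 269.25)² / 269.25 = 0.1692
  ebony-bodied: (83 − 89.75)² / 89.75 = 0.5077
χ² = 0.1692 + 0.5077 = 0.6769 ≈ 0.677

0.677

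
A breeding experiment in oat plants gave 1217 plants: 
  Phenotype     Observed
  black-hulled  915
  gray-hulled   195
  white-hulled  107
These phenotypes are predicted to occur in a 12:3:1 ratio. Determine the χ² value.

17.416

Total ratio parts = 16. Expected numbers out of 1217:
  black-hulled: 1217 × 12/16 = 912.75
  gray-hulled: 1217 × 3/16 = 228.1875
  white-hulled: 1217 × 1/16 = 76.0625
χ² = Σ (O − E)² / E
  black-hulled: (915 − 912.75)² / 912.75 = 0.0055
  gray-hulled: (195 − 228.1875)² / 228.1875 = 4.8268
  white-hulled: (107 − 76.0625)² / 76.0625 = 12.5835
χ² = 0.0055 + 4.8268 + 12.5835 = 17.4158 ≈ 17.416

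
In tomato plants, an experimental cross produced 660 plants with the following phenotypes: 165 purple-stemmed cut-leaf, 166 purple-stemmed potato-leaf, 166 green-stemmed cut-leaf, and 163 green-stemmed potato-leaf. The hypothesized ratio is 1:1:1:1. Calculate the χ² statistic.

The 1:1:1:1 ratio has 4 parts, so with N = 660 the expected counts are:
  purple-stemmed cut-leaf: 660 × 1/4 = 165
  purple-stemmed potato-leaf: 660 × 1/4 = 165
  green-stemmed cut-leaf: 660 × 1/4 = 165
  green-stemmed potato-leaf: 660 × 1/4 = 165
χ² = Σ (O − E)² / E
  purple-stemmed cut-leaf: (165 − 165)² / 165 = 0.0000
  purple-stemmed potato-leaf: (166 − 165)² / 165 = 0.0061
  green-stemmed cut-leaf: (166 − 165)² / 165 = 0.0061
  green-stemmed potato-leaf: (163 − 165)² / 165 = 0.0242
χ² = 0.0000 + 0.0061 + 0.0061 + 0.0242 = 0.0364 ≈ 0.036

0.036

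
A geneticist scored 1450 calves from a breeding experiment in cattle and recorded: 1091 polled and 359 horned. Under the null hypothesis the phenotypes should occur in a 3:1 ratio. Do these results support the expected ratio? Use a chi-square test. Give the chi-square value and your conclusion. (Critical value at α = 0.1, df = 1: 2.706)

0.045; consistent

Total ratio parts = 4. Expected numbers out of 1450:
  polled: 1450 × 3/4 = 1087.5
  horned: 1450 × 1/4 = 362.5
χ² = Σ (O − E)² / E
  polled: (1091 − 1087.5)² / 1087.5 = 0.0113
  horned: (359 − 362.5)² / 362.5 = 0.0338
χ² = 0.0113 + 0.0338 = 0.0451 ≈ 0.045
Degrees of freedom = 2 − 1 = 1; critical value at α = 0.1 is 2.706.
Since 0.045 < 2.706, we fail to reject the null hypothesis — the data are consistent with the 3:1 ratio.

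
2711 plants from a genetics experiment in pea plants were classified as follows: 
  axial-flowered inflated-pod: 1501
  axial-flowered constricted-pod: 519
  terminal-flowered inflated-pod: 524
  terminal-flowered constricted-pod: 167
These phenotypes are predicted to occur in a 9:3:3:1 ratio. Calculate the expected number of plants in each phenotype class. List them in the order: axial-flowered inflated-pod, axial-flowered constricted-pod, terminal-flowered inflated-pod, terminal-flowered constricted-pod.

1524.9375, 508.3125, 508.3125, 169.4375

Total ratio parts = 16. Expected numbers out of 2711:
  axial-flowered inflated-pod: 2711 × 9/16 = 1524.9375
  axial-flowered constricted-pod: 2711 × 3/16 = 508.3125
  terminal-flowered inflated-pod: 2711 × 3/16 = 508.3125
  terminal-flowered constricted-pod: 2711 × 1/16 = 169.4375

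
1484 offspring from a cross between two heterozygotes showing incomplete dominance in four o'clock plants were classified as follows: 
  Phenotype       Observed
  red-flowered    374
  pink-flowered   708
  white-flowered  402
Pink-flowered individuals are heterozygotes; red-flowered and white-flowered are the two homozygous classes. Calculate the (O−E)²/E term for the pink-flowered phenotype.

1.558

With incomplete dominance, a heterozygote × heterozygote cross gives a 1:2:1 phenotypic ratio.
Expected counts for N = 1484 under a 1:2:1 ratio (total parts = 4):
  red-flowered: 1484 × 1/4 = 371
  pink-flowered: 1484 × 2/4 = 742
  white-flowered: 1484 × 1/4 = 371
Contribution of pink-flowered: (708 − 742)² / 742 = 1.5580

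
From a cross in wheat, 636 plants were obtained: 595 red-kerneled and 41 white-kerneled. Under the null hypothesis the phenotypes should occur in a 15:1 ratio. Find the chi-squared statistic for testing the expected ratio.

0.042

The 15:1 ratio has 16 parts, so with N = 636 the expected counts are:
  red-kerneled: 636 × 15/16 = 596.25
  white-kerneled: 636 × 1/16 = 39.75
χ² = Σ (O − E)² / E
  red-kerneled: (595 − 596.25)² / 596.25 = 0.0026
  white-kerneled: (41 − 39.75)² / 39.75 = 0.0393
χ² = 0.0026 + 0.0393 = 0.0419 ≈ 0.042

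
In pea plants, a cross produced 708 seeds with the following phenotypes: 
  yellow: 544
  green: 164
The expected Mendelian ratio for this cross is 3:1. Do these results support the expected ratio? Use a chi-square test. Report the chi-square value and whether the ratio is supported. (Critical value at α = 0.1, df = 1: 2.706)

1.273; consistent

Total ratio parts = 4. Expected numbers out of 708:
  yellow: 708 × 3/4 = 531
  green: 708 × 1/4 = 177
χ² = Σ (O − E)² / E
  yellow: (544 − 531)² / 531 = 0.3183
  green: (164 − 177)² / 177 = 0.9548
χ² = 0.3183 + 0.9548 = 1.2731 ≈ 1.273
Degrees of freedom = 2 − 1 = 1; critical value at α = 0.1 is 2.706.
Since 1.273 < 2.706, we fail to reject the null hypothesis — the data are consistent with the 3:1 ratio.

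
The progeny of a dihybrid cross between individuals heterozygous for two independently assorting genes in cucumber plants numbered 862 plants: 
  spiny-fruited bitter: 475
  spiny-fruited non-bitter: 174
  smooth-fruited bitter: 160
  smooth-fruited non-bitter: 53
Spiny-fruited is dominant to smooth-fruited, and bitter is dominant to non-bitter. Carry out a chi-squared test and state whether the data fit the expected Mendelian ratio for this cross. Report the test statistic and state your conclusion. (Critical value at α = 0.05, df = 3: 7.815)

A dihybrid F₂ with independent assortment and complete dominance at both loci gives a 9:3:3:1 phenotypic ratio.
Under the 9:3:3:1 hypothesis (Σ ratio = 16, N = 862):
  spiny-fruited bitter: 862 × 9/16 = 484.875
  spiny-fruited non-bitter: 862 × 3/16 = 161.625
  smooth-fruited bitter: 862 × 3/16 = 161.625
  smooth-fruited non-bitter: 862 × 1/16 = 53.875
χ² = Σ (O − E)² / E
  spiny-fruited bitter: (475 − 484.875)² / 484.875 = 0.2011
  spiny-fruited non-bitter: (174 − 161.625)² / 161.625 = 0.9475
  smooth-fruited bitter: (160 − 161.625)² / 161.625 = 0.0163
  smooth-fruited non-bitter: (53 − 53.875)² / 53.875 = 0.0142
χ² = 0.2011 + 0.9475 + 0.0163 + 0.0142 = 1.1791 ≈ 1.179
Degrees of freedom = 4 − 1 = 3; critical value at α = 0.05 is 7.815.
Since 1.179 < 7.815, we fail to reject the null hypothesis — the data are consistent with the 9:3:3:1 ratio.

1.179; consistent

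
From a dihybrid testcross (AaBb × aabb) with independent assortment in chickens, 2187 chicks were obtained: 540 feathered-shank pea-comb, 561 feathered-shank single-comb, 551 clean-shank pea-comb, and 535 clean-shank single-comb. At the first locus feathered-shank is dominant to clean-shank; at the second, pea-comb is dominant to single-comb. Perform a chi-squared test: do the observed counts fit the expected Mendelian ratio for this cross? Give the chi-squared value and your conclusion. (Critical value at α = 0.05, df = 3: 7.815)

0.740; consistent

A dihybrid testcross with independent assortment gives a 1:1:1:1 ratio.
The 1:1:1:1 ratio has 4 parts, so with N = 2187 the expected counts are:
  feathered-shank pea-comb: 2187 × 1/4 = 546.75
  feathered-shank single-comb: 2187 × 1/4 = 546.75
  clean-shank pea-comb: 2187 × 1/4 = 546.75
  clean-shank single-comb: 2187 × 1/4 = 546.75
χ² = Σ (O − E)² / E
  feathered-shank pea-comb: (540 − 546.75)² / 546.75 = 0.0833
  feathered-shank single-comb: (561 − 546.75)² / 546.75 = 0.3714
  clean-shank pea-comb: (551 − 546.75)² / 546.75 = 0.0330
  clean-shank single-comb: (535 − 546.75)² / 546.75 = 0.2525
χ² = 0.0833 + 0.3714 + 0.0330 + 0.2525 = 0.7402 ≈ 0.740
Degrees of freedom = 4 − 1 = 3; critical value at α = 0.05 is 7.815.
Since 0.740 < 7.815, we fail to reject the null hypothesis — the data are consistent with the 1:1:1:1 ratio.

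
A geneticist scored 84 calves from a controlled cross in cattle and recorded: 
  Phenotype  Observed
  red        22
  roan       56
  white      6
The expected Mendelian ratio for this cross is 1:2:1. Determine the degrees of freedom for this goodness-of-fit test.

2

A goodness-of-fit test with 3 phenotype classes has df = 3 − 1 = 2.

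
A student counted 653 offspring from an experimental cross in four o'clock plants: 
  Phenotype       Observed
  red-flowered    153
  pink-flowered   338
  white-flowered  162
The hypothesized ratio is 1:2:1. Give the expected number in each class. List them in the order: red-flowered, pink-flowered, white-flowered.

The 1:2:1 ratio has 4 parts, so with N = 653 the expected counts are:
  red-flowered: 653 × 1/4 = 163.25
  pink-flowered: 653 × 2/4 = 326.5
  white-flowered: 653 × 1/4 = 163.25

163.25, 326.5, 163.25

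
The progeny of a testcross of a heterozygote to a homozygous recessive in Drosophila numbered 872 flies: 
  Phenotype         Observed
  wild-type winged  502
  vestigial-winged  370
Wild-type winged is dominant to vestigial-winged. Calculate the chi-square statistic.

A testcross of a heterozygote (Aa × aa) gives a 1:1 phenotypic ratio.
Expected counts for N = 872 under a 1:1 ratio (total parts = 2):
  wild-type winged: 872 × 1/2 = 436
  vestigial-winged: 872 × 1/2 = 436
χ² = Σ (O − E)² / E
  wild-type winged: (502 − 436)² / 436 = 9.9908
  vestigial-winged: (370 − 436)² / 436 = 9.9908
χ² = 9.9908 + 9.9908 = 19.9816 ≈ 19.982

19.982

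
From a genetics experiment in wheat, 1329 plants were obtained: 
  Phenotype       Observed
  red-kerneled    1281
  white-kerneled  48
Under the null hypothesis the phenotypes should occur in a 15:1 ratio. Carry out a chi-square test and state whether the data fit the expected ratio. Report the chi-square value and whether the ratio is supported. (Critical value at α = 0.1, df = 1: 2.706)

Expected counts for N = 1329 under a 15:1 ratio (total parts = 16):
  red-kerneled: 1329 × 15/16 = 1245.9375
  white-kerneled: 1329 × 1/16 = 83.0625
χ² = Σ (O − E)² / E
  red-kerneled: (1281 − 1245.9375)² / 1245.9375 = 0.9867
  white-kerneled: (48 − 83.0625)² / 83.0625 = 14.8006
χ² = 0.9867 + 14.8006 = 15.7873 ≈ 15.787
Degrees of freedom = 2 − 1 = 1; critical value at α = 0.1 is 2.706.
Since 15.787 > 2.706, we reject the null hypothesis — the data do not fit the 15:1 ratio.

15.787; not consistent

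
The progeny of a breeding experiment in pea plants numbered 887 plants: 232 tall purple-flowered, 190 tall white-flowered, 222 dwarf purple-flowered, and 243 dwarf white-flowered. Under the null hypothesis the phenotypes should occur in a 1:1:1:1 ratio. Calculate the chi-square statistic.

7.056

The 1:1:1:1 ratio has 4 parts, so with N = 887 the expected counts are:
  tall purple-flowered: 887 × 1/4 = 221.75
  tall white-flowered: 887 × 1/4 = 221.75
  dwarf purple-flowered: 887 × 1/4 = 221.75
  dwarf white-flowered: 887 × 1/4 = 221.75
χ² = Σ (O − E)² / E
  tall purple-flowered: (232 − 221.75)² / 221.75 = 0.4738
  tall white-flowered: (190 − 221.75)² / 221.75 = 4.5459
  dwarf purple-flowered: (222 − 221.75)² / 221.75 = 0.0003
  dwarf white-flowered: (243 − 221.75)² / 221.75 = 2.0364
χ² = 0.4738 + 4.5459 + 0.0003 + 2.0364 = 7.0564 ≈ 7.056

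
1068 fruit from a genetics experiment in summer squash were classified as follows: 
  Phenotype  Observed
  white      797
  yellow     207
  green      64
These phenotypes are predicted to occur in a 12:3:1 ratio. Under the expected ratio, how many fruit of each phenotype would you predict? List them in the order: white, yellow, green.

Under the 12:3:1 hypothesis (Σ ratio = 16, N = 1068):
  white: 1068 × 12/16 = 801
  yellow: 1068 × 3/16 = 200.25
  green: 1068 × 1/16 = 66.75

801, 200.25, 66.75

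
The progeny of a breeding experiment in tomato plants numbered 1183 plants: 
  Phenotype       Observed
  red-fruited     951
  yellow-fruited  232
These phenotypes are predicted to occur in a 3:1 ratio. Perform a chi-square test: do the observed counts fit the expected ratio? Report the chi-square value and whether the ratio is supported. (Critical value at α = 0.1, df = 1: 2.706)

18.322; not consistent

The 3:1 ratio has 4 parts, so with N = 1183 the expected counts are:
  red-fruited: 1183 × 3/4 = 887.25
  yellow-fruited: 1183 × 1/4 = 295.75
χ² = Σ (O − E)² / E
  red-fruited: (951 − 887.25)² / 887.25 = 4.5805
  yellow-fruited: (232 − 295.75)² / 295.75 = 13.7415
χ² = 4.5805 + 13.7415 = 18.322
Degrees of freedom = 2 − 1 = 1; critical value at α = 0.1 is 2.706.
Since 18.322 > 2.706, we reject the null hypothesis — the data do not fit the 3:1 ratio.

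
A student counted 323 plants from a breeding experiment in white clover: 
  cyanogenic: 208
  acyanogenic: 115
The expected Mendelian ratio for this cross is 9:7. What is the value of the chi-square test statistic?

8.710

The 9:7 ratio has 16 parts, so with N = 323 the expected counts are:
  cyanogenic: 323 × 9/16 = 181.6875
  acyanogenic: 323 × 7/16 = 141.3125
χ² = Σ (O − E)² / E
  cyanogenic: (208 − 181.6875)² / 181.6875 = 3.8107
  acyanogenic: (115 − 141.3125)² / 141.3125 = 4.8994
χ² = 3.8107 + 4.8994 = 8.7101 ≈ 8.710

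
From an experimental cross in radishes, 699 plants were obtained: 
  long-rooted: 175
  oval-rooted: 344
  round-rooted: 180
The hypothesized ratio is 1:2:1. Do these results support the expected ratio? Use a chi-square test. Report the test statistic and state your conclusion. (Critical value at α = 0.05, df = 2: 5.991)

0.245; consistent

Expected counts for N = 699 under a 1:2:1 ratio (total parts = 4):
  long-rooted: 699 × 1/4 = 174.75
  oval-rooted: 699 × 2/4 = 349.5
  round-rooted: 699 × 1/4 = 174.75
χ² = Σ (O − E)² / E
  long-rooted: (175 − 174.75)² / 174.75 = 0.0004
  oval-rooted: (344 − 349.5)² / 349.5 = 0.0866
  round-rooted: (180 − 174.75)² / 174.75 = 0.1577
χ² = 0.0004 + 0.0866 + 0.1577 = 0.2447 ≈ 0.245
Degrees of freedom = 3 − 1 = 2; critical value at α = 0.05 is 5.991.
Since 0.245 < 5.991, we fail to reject the null hypothesis — the data are consistent with the 1:2:1 ratio.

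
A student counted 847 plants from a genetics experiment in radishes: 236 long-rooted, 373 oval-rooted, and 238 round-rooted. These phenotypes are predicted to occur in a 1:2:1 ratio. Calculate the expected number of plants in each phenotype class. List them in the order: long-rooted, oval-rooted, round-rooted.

The 1:2:1 ratio has 4 parts, so with N = 847 the expected counts are:
  long-rooted: 847 × 1/4 = 211.75
  oval-rooted: 847 × 2/4 = 423.5
  round-rooted: 847 × 1/4 = 211.75

211.75, 423.5, 211.75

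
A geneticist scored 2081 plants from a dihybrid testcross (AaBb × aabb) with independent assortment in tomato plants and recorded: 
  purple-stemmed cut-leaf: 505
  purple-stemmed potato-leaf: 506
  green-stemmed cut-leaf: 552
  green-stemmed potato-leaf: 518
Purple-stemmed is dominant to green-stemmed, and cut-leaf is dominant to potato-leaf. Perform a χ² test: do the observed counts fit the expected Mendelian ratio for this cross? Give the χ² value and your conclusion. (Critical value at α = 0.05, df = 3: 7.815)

A dihybrid testcross with independent assortment gives a 1:1:1:1 ratio.
Under the 1:1:1:1 hypothesis (Σ ratio = 4, N = 2081):
  purple-stemmed cut-leaf: 2081 × 1/4 = 520.25
  purple-stemmed potato-leaf: 2081 × 1/4 = 520.25
  green-stemmed cut-leaf: 2081 × 1/4 = 520.25
  green-stemmed potato-leaf: 2081 × 1/4 = 520.25
χ² = Σ (O − E)² / E
  purple-stemmed cut-leaf: (505 − 520.25)² / 520.25 = 0.4470
  purple-stemmed potato-leaf: (506 − 520.25)² / 520.25 = 0.3903
  green-stemmed cut-leaf: (552 − 520.25)² / 520.25 = 1.9377
  green-stemmed potato-leaf: (518 − 520.25)² / 520.25 = 0.0097
χ² = 0.4470 + 0.3903 + 1.9377 + 0.0097 = 2.7847 ≈ 2.785
Degrees of freedom = 4 − 1 = 3; critical value at α = 0.05 is 7.815.
Since 2.785 < 7.815, we fail to reject the null hypothesis — the data are consistent with the 1:1:1:1 ratio.

2.785; consistent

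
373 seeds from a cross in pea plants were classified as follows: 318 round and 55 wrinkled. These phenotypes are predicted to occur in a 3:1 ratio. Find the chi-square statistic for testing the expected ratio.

20.920

Total ratio parts = 4. Expected numbers out of 373:
  round: 373 × 3/4 = 279.75
  wrinkled: 373 × 1/4 = 93.25
χ² = Σ (O − E)² / E
  round: (318 − 279.75)² / 279.75 = 5.2299
  wrinkled: (55 − 93.25)² / 93.25 = 15.6897
χ² = 5.2299 + 15.6897 = 20.9196 ≈ 20.920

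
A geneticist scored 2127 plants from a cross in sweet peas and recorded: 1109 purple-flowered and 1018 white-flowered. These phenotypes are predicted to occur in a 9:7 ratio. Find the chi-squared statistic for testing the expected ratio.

14.606

Total ratio parts = 16. Expected numbers out of 2127:
  purple-flowered: 2127 × 9/16 = 1196.4375
  white-flowered: 2127 × 7/16 = 930.5625
χ² = Σ (O − E)² / E
  purple-flowered: (1109 − 1196.4375)² / 1196.4375 = 6.3901
  white-flowered: (1018 − 930.5625)² / 930.5625 = 8.2158
χ² = 6.3901 + 8.2158 = 14.6059 ≈ 14.606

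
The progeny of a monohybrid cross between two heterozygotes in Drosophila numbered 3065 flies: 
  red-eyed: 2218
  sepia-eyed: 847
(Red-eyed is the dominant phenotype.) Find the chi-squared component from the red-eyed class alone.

For a monohybrid cross between heterozygotes with complete dominance, the expected phenotypic ratio is 3:1.
Expected counts for N = 3065 under a 3:1 ratio (total parts = 4):
  red-eyed: 3065 × 3/4 = 2298.75
  sepia-eyed: 3065 × 1/4 = 766.25
Contribution of red-eyed: (2218 − 2298.75)² / 2298.75 = 2.8366

2.837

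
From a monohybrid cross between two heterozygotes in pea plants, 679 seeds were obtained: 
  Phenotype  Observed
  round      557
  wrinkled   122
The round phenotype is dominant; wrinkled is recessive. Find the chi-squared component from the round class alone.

4.477

For a monohybrid cross between heterozygotes with complete dominance, the expected phenotypic ratio is 3:1.
Total ratio parts = 4. Expected numbers out of 679:
  round: 679 × 3/4 = 509.25
  wrinkled: 679 × 1/4 = 169.75
Contribution of round: (557 − 509.25)² / 509.25 = 4.4773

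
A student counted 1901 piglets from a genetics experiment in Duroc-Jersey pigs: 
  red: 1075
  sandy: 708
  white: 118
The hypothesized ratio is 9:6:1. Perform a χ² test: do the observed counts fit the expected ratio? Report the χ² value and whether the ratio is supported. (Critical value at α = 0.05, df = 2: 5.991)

The 9:6:1 ratio has 16 parts, so with N = 1901 the expected counts are:
  red: 1901 × 9/16 = 1069.3125
  sandy: 1901 × 6/16 = 712.875
  white: 1901 × 1/16 = 118.8125
χ² = Σ (O − E)² / E
  red: (1075 − 1069.3125)² / 1069.3125 = 0.0303
  sandy: (708 − 712.875)² / 712.875 = 0.0333
  white: (118 − 118.8125)² / 118.8125 = 0.0056
χ² = 0.0303 + 0.0333 + 0.0056 = 0.0692 ≈ 0.069
Degrees of freedom = 3 − 1 = 2; critical value at α = 0.05 is 5.991.
Since 0.069 < 5.991, we fail to reject the null hypothesis — the data are consistent with the 9:6:1 ratio.

0.069; consistent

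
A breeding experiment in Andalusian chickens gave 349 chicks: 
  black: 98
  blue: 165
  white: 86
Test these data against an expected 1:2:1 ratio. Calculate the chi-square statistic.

Under the 1:2:1 hypothesis (Σ ratio = 4, N = 349):
  black: 349 × 1/4 = 87.25
  blue: 349 × 2/4 = 174.5
  white: 349 × 1/4 = 87.25
χ² = Σ (O − E)² / E
  black: (98 − 87.25)² / 87.25 = 1.3245
  blue: (165 − 174.5)² / 174.5 = 0.5172
  white: (86 − 87.25)² / 87.25 = 0.0179
χ² = 1.3245 + 0.5172 + 0.0179 = 1.8596 ≈ 1.860

1.860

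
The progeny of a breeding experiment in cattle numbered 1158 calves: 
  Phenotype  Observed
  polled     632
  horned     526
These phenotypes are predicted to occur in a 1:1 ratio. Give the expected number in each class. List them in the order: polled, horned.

Total ratio parts = 2. Expected numbers out of 1158:
  polled: 1158 × 1/2 = 579
  horned: 1158 × 1/2 = 579

579, 579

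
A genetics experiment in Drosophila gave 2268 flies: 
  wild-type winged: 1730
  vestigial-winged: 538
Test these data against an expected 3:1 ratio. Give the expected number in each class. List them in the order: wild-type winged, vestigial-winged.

1701, 567

The 3:1 ratio has 4 parts, so with N = 2268 the expected counts are:
  wild-type winged: 2268 × 3/4 = 1701
  vestigial-winged: 2268 × 1/4 = 567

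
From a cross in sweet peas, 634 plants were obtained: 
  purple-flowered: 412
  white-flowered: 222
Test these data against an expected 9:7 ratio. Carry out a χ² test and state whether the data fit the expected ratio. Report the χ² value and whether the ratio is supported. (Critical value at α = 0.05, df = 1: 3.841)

19.653; not consistent

Total ratio parts = 16. Expected numbers out of 634:
  purple-flowered: 634 × 9/16 = 356.625
  white-flowered: 634 × 7/16 = 277.375
χ² = Σ (O − E)² / E
  purple-flowered: (412 − 356.625)² / 356.625 = 8.5984
  white-flowered: (222 − 277.375)² / 277.375 = 11.0550
χ² = 8.5984 + 11.0550 = 19.6534 ≈ 19.653
Degrees of freedom = 2 − 1 = 1; critical value at α = 0.05 is 3.841.
Since 19.653 > 3.841, we reject the null hypothesis — the data do not fit the 9:7 ratio.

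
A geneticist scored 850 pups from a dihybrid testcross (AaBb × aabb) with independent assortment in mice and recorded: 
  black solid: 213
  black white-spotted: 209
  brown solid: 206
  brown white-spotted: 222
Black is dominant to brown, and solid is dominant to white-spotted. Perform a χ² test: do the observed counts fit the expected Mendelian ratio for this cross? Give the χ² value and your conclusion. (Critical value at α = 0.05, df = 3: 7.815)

0.682; consistent

A dihybrid testcross with independent assortment gives a 1:1:1:1 ratio.
Under the 1:1:1:1 hypothesis (Σ ratio = 4, N = 850):
  black solid: 850 × 1/4 = 212.5
  black white-spotted: 850 × 1/4 = 212.5
  brown solid: 850 × 1/4 = 212.5
  brown white-spotted: 850 × 1/4 = 212.5
χ² = Σ (O − E)² / E
  black solid: (213 − 212.5)² / 212.5 = 0.0012
  black white-spotted: (209 − 212.5)² / 212.5 = 0.0576
  brown solid: (206 − 212.5)² / 212.5 = 0.1988
  brown white-spotted: (222 − 212.5)² / 212.5 = 0.4247
χ² = 0.0012 + 0.0576 + 0.1988 + 0.4247 = 0.6823 ≈ 0.682
Degrees of freedom = 4 − 1 = 3; critical value at α = 0.05 is 7.815.
Since 0.682 < 7.815, we fail to reject the null hypothesis — the data are consistent with the 1:1:1:1 ratio.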